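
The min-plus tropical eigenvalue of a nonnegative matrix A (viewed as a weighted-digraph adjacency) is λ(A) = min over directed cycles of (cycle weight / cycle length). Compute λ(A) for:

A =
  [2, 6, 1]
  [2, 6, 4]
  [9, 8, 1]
λ(A) = 1

Enumerate directed cycles and compute their means (weight / length). Sample:
  cycle 0 → 0: weight = 2, length = 1, mean = 2/1 ≈ 2.000
  cycle 1 → 1: weight = 6, length = 1, mean = 6/1 ≈ 6.000
  cycle 2 → 2: weight = 1, length = 1, mean = 1/1 ≈ 1.000
  cycle 0 → 1 → 0: weight = 8, length = 2, mean = 8/2 ≈ 4.000
  cycle 0 → 2 → 0: weight = 10, length = 2, mean = 10/2 ≈ 5.000
  cycle 1 → 0 → 1: weight = 8, length = 2, mean = 8/2 ≈ 4.000
Minimum mean = 1.000, attained e.g. along the cycle 2 → 2 with weight 1 and length 1. So λ(A) = 1/1 = 1.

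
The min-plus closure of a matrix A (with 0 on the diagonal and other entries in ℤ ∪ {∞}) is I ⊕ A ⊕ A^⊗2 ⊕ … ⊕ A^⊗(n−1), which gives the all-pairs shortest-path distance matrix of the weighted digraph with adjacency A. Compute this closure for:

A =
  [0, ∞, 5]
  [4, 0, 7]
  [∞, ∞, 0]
Closure =
  [0, ∞, 5]
  [4, 0, 7]
  [∞, ∞, 0]

This is the Floyd-Warshall all-pairs shortest-path computation. For each intermediate vertex k = 0, 1, …, 2, update dist[i][j] ← min(dist[i][j], dist[i][k] + dist[k][j]). The final matrix gives, for each (i, j), the minimum total weight of any directed path from i to j (possibly empty when i = j).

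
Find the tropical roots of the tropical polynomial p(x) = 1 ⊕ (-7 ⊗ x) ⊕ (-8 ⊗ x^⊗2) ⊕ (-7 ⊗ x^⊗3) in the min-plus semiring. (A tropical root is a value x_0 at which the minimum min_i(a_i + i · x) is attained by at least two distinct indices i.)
Roots: {-1, 1, 8}

Each tropical root is a break point of the lower envelope of the lines y = a_i + i · x (there are 4 lines, with slopes 0, 1, ..., 3). Only the lines that attain the minimum somewhere contribute to roots; other lines are dominated. Here the surviving (envelope) indices are i = 3, i = 2, i = 1, i = 0.
Intersections between consecutive envelope lines give the roots: for adjacent envelope indices i < j the intersection is x = (a_i − a_j) / (j − i). Reading off the sorted break points: {-1, 1, 8}.
Verification: at each break x_0, at least two indices attain the minimum of min_i(a_i + i · x_0).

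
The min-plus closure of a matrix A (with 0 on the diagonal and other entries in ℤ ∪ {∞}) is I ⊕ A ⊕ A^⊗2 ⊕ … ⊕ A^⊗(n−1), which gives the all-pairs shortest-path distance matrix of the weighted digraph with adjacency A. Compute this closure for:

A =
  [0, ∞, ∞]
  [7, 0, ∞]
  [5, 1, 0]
Closure =
  [0, ∞, ∞]
  [7, 0, ∞]
  [5, 1, 0]

This is the Floyd-Warshall all-pairs shortest-path computation. For each intermediate vertex k = 0, 1, …, 2, update dist[i][j] ← min(dist[i][j], dist[i][k] + dist[k][j]). The final matrix gives, for each (i, j), the minimum total weight of any directed path from i to j (possibly empty when i = j).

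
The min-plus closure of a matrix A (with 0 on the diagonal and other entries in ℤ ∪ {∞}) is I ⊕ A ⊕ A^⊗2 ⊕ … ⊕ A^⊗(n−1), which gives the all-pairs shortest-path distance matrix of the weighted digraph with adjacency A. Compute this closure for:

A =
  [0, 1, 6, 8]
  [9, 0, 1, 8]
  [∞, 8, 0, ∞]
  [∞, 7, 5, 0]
Closure =
  [0, 1, 2, 8]
  [9, 0, 1, 8]
  [17, 8, 0, 16]
  [16, 7, 5, 0]

This is the Floyd-Warshall all-pairs shortest-path computation. For each intermediate vertex k = 0, 1, …, 3, update dist[i][j] ← min(dist[i][j], dist[i][k] + dist[k][j]). The final matrix gives, for each (i, j), the minimum total weight of any directed path from i to j (possibly empty when i = j).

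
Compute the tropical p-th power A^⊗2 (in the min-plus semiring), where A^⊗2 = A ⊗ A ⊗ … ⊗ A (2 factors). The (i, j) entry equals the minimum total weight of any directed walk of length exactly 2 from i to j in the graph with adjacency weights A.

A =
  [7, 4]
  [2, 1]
A^⊗2 =
  [6, 5]
  [3, 2]

Each entry (A^⊗2)_ij equals the minimum over all length-2 walks i = v_0 → v_1 → … → v_2 = j of Σ_t A[v_t][v_{t+1}]. For example, for (i, j) = (0, 1) we minimise over 2 possible intermediate vertex sequences; the minimum is 5, attained along the walk 0 → 1 → 1.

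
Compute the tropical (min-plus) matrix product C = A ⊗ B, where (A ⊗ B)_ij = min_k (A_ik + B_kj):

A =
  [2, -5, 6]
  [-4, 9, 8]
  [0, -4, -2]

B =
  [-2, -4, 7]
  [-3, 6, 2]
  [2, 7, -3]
A ⊗ B =
  [-8, -2, -3]
  [-6, -8, 3]
  [-7, -4, -5]

Apply the min-plus product entry-by-entry:
  C[0][0] = min over k of (A[0][0] + B[0][0] = 2 + -2 = 0, A[0][1] + B[1][0] = -5 + -3 = -8, A[0][2] + B[2][0] = 6 + 2 = 8) = -8 (attained at k = 1)
  C[0][1] = min over k of (A[0][0] + B[0][1] = 2 + -4 = -2, A[0][1] + B[1][1] = -5 + 6 = 1, A[0][2] + B[2][1] = 6 + 7 = 13) = -2 (attained at k = 0)
  C[0][2] = min over k of (A[0][0] + B[0][2] = 2 + 7 = 9, A[0][1] + B[1][2] = -5 + 2 = -3, A[0][2] + B[2][2] = 6 + -3 = 3) = -3 (attained at k = 1)
  C[1][0] = min over k of (A[1][0] + B[0][0] = -4 + -2 = -6, A[1][1] + B[1][0] = 9 + -3 = 6, A[1][2] + B[2][0] = 8 + 2 = 10) = -6 (attained at k = 0)
  C[1][1] = min over k of (A[1][0] + B[0][1] = -4 + -4 = -8, A[1][1] + B[1][1] = 9 + 6 = 15, A[1][2] + B[2][1] = 8 + 7 = 15) = -8 (attained at k = 0)
  C[1][2] = min over k of (A[1][0] + B[0][2] = -4 + 7 = 3, A[1][1] + B[1][2] = 9 + 2 = 11, A[1][2] + B[2][2] = 8 + -3 = 5) = 3 (attained at k = 0)
  C[2][0] = min over k of (A[2][0] + B[0][0] = 0 + -2 = -2, A[2][1] + B[1][0] = -4 + -3 = -7, A[2][2] + B[2][0] = -2 + 2 = 0) = -7 (attained at k = 1)
  C[2][1] = min over k of (A[2][0] + B[0][1] = 0 + -4 = -4, A[2][1] + B[1][1] = -4 + 6 = 2, A[2][2] + B[2][1] = -2 + 7 = 5) = -4 (attained at k = 0)
  C[2][2] = min over k of (A[2][0] + B[0][2] = 0 + 7 = 7, A[2][1] + B[1][2] = -4 + 2 = -2, A[2][2] + B[2][2] = -2 + -3 = -5) = -5 (attained at k = 2)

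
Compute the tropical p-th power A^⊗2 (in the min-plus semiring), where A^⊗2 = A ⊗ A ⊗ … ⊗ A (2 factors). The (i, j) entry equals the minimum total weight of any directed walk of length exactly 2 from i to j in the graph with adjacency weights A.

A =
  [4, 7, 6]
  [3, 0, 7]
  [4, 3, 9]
A^⊗2 =
  [8, 7, 10]
  [3, 0, 7]
  [6, 3, 10]

Each entry (A^⊗2)_ij equals the minimum over all length-2 walks i = v_0 → v_1 → … → v_2 = j of Σ_t A[v_t][v_{t+1}]. For example, for (i, j) = (0, 2) we minimise over 3 possible intermediate vertex sequences; the minimum is 10, attained along the walk 0 → 0 → 2.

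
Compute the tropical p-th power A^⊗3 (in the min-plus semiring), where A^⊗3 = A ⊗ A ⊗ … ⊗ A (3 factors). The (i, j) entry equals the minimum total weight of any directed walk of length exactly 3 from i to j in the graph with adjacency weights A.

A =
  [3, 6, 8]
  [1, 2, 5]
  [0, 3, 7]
A^⊗3 =
  [9, 10, 13]
  [5, 6, 9]
  [6, 7, 10]

Each entry (A^⊗3)_ij equals the minimum over all length-3 walks i = v_0 → v_1 → … → v_3 = j of Σ_t A[v_t][v_{t+1}]. For example, for (i, j) = (0, 2) we minimise over 9 possible intermediate vertex sequences; the minimum is 13, attained along the walk 0 → 1 → 1 → 2.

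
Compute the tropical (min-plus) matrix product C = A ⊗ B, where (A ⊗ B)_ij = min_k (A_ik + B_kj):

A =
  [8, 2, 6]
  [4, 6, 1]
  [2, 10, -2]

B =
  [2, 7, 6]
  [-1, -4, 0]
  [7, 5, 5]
A ⊗ B =
  [1, -2, 2]
  [5, 2, 6]
  [4, 3, 3]

Apply the min-plus product entry-by-entry:
  C[0][0] = min over k of (A[0][0] + B[0][0] = 8 + 2 = 10, A[0][1] + B[1][0] = 2 + -1 = 1, A[0][2] + B[2][0] = 6 + 7 = 13) = 1 (attained at k = 1)
  C[0][1] = min over k of (A[0][0] + B[0][1] = 8 + 7 = 15, A[0][1] + B[1][1] = 2 + -4 = -2, A[0][2] + B[2][1] = 6 + 5 = 11) = -2 (attained at k = 1)
  C[0][2] = min over k of (A[0][0] + B[0][2] = 8 + 6 = 14, A[0][1] + B[1][2] = 2 + 0 = 2, A[0][2] + B[2][2] = 6 + 5 = 11) = 2 (attained at k = 1)
  C[1][0] = min over k of (A[1][0] + B[0][0] = 4 + 2 = 6, A[1][1] + B[1][0] = 6 + -1 = 5, A[1][2] + B[2][0] = 1 + 7 = 8) = 5 (attained at k = 1)
  C[1][1] = min over k of (A[1][0] + B[0][1] = 4 + 7 = 11, A[1][1] + B[1][1] = 6 + -4 = 2, A[1][2] + B[2][1] = 1 + 5 = 6) = 2 (attained at k = 1)
  C[1][2] = min over k of (A[1][0] + B[0][2] = 4 + 6 = 10, A[1][1] + B[1][2] = 6 + 0 = 6, A[1][2] + B[2][2] = 1 + 5 = 6) = 6 (attained at k = 1)
  C[2][0] = min over k of (A[2][0] + B[0][0] = 2 + 2 = 4, A[2][1] + B[1][0] = 10 + -1 = 9, A[2][2] + B[2][0] = -2 + 7 = 5) = 4 (attained at k = 0)
  C[2][1] = min over k of (A[2][0] + B[0][1] = 2 + 7 = 9, A[2][1] + B[1][1] = 10 + -4 = 6, A[2][2] + B[2][1] = -2 + 5 = 3) = 3 (attained at k = 2)
  C[2][2] = min over k of (A[2][0] + B[0][2] = 2 + 6 = 8, A[2][1] + B[1][2] = 10 + 0 = 10, A[2][2] + B[2][2] = -2 + 5 = 3) = 3 (attained at k = 2)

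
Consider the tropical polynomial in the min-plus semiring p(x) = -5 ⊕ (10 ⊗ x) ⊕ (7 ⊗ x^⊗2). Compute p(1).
p(1) = -5

A tropical monomial a ⊗ x^⊗i evaluates to a + i · x. Evaluating each term at x = 1:
  Term 0 contributes -5 + 0 · 1 = -5
  Term 1 contributes 10 + 1 · 1 = 11
  Term 2 contributes 7 + 2 · 1 = 9
p(1) = ⊕ of these = min[-5, 11, 9] = -5.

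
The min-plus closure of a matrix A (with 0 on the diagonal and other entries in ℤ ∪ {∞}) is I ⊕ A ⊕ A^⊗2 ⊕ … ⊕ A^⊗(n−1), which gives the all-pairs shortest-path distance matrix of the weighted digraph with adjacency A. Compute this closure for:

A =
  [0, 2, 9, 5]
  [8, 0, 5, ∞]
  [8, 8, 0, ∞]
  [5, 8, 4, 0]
Closure =
  [0, 2, 7, 5]
  [8, 0, 5, 13]
  [8, 8, 0, 13]
  [5, 7, 4, 0]

This is the Floyd-Warshall all-pairs shortest-path computation. For each intermediate vertex k = 0, 1, …, 3, update dist[i][j] ← min(dist[i][j], dist[i][k] + dist[k][j]). The final matrix gives, for each (i, j), the minimum total weight of any directed path from i to j (possibly empty when i = j).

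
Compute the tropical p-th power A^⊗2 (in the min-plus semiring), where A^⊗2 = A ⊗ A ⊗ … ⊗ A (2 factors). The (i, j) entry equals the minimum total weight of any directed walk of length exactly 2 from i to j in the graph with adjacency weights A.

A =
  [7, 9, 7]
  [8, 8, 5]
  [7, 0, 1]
A^⊗2 =
  [14, 7, 8]
  [12, 5, 6]
  [8, 1, 2]

Each entry (A^⊗2)_ij equals the minimum over all length-2 walks i = v_0 → v_1 → … → v_2 = j of Σ_t A[v_t][v_{t+1}]. For example, for (i, j) = (0, 2) we minimise over 3 possible intermediate vertex sequences; the minimum is 8, attained along the walk 0 → 2 → 2.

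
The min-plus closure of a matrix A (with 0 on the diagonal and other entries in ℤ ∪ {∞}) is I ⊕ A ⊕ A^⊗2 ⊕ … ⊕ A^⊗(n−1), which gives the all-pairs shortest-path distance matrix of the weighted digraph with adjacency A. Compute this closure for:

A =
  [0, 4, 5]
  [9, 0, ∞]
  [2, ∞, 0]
Closure =
  [0, 4, 5]
  [9, 0, 14]
  [2, 6, 0]

This is the Floyd-Warshall all-pairs shortest-path computation. For each intermediate vertex k = 0, 1, …, 2, update dist[i][j] ← min(dist[i][j], dist[i][k] + dist[k][j]). The final matrix gives, for each (i, j), the minimum total weight of any directed path from i to j (possibly empty when i = j).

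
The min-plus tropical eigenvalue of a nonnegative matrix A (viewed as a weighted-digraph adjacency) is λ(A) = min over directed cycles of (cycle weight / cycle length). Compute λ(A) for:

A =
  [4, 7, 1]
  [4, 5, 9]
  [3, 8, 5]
λ(A) = 2

Enumerate directed cycles and compute their means (weight / length). Sample:
  cycle 0 → 0: weight = 4, length = 1, mean = 4/1 ≈ 4.000
  cycle 1 → 1: weight = 5, length = 1, mean = 5/1 ≈ 5.000
  cycle 2 → 2: weight = 5, length = 1, mean = 5/1 ≈ 5.000
  cycle 0 → 1 → 0: weight = 11, length = 2, mean = 11/2 ≈ 5.500
  cycle 0 → 2 → 0: weight = 4, length = 2, mean = 4/2 ≈ 2.000
  cycle 1 → 0 → 1: weight = 11, length = 2, mean = 11/2 ≈ 5.500
Minimum mean = 2.000, attained e.g. along the cycle 0 → 2 → 0 with weight 4 and length 2. So λ(A) = 4/2 = 2.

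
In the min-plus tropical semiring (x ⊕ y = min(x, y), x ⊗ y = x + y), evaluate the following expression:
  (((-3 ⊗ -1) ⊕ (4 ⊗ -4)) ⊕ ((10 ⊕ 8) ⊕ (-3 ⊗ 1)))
(((-3 ⊗ -1) ⊕ (4 ⊗ -4)) ⊕ ((10 ⊕ 8) ⊕ (-3 ⊗ 1))) = -4

Expand innermost to outermost. Recall ⊕ takes the minimum of its arguments and ⊗ takes their sum. Working out the expression (((-3 ⊗ -1) ⊕ (4 ⊗ -4)) ⊕ ((10 ⊕ 8) ⊕ (-3 ⊗ 1))) gives -4.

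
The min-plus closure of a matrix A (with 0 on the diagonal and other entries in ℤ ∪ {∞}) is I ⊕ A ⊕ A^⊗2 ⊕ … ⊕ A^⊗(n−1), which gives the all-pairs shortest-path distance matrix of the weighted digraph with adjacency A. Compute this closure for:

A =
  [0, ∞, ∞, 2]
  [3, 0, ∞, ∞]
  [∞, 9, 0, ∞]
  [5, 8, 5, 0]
Closure =
  [0, 10, 7, 2]
  [3, 0, 10, 5]
  [12, 9, 0, 14]
  [5, 8, 5, 0]

This is the Floyd-Warshall all-pairs shortest-path computation. For each intermediate vertex k = 0, 1, …, 3, update dist[i][j] ← min(dist[i][j], dist[i][k] + dist[k][j]). The final matrix gives, for each (i, j), the minimum total weight of any directed path from i to j (possibly empty when i = j).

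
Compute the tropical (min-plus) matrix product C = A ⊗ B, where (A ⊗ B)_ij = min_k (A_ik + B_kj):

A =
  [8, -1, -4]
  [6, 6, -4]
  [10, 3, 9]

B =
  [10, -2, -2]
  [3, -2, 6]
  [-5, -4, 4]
A ⊗ B =
  [-9, -8, 0]
  [-9, -8, 0]
  [4, 1, 8]

Apply the min-plus product entry-by-entry:
  C[0][0] = min over k of (A[0][0] + B[0][0] = 8 + 10 = 18, A[0][1] + B[1][0] = -1 + 3 = 2, A[0][2] + B[2][0] = -4 + -5 = -9) = -9 (attained at k = 2)
  C[0][1] = min over k of (A[0][0] + B[0][1] = 8 + -2 = 6, A[0][1] + B[1][1] = -1 + -2 = -3, A[0][2] + B[2][1] = -4 + -4 = -8) = -8 (attained at k = 2)
  C[0][2] = min over k of (A[0][0] + B[0][2] = 8 + -2 = 6, A[0][1] + B[1][2] = -1 + 6 = 5, A[0][2] + B[2][2] = -4 + 4 = 0) = 0 (attained at k = 2)
  C[1][0] = min over k of (A[1][0] + B[0][0] = 6 + 10 = 16, A[1][1] + B[1][0] = 6 + 3 = 9, A[1][2] + B[2][0] = -4 + -5 = -9) = -9 (attained at k = 2)
  C[1][1] = min over k of (A[1][0] + B[0][1] = 6 + -2 = 4, A[1][1] + B[1][1] = 6 + -2 = 4, A[1][2] + B[2][1] = -4 + -4 = -8) = -8 (attained at k = 2)
  C[1][2] = min over k of (A[1][0] + B[0][2] = 6 + -2 = 4, A[1][1] + B[1][2] = 6 + 6 = 12, A[1][2] + B[2][2] = -4 + 4 = 0) = 0 (attained at k = 2)
  C[2][0] = min over k of (A[2][0] + B[0][0] = 10 + 10 = 20, A[2][1] + B[1][0] = 3 + 3 = 6, A[2][2] + B[2][0] = 9 + -5 = 4) = 4 (attained at k = 2)
  C[2][1] = min over k of (A[2][0] + B[0][1] = 10 + -2 = 8, A[2][1] + B[1][1] = 3 + -2 = 1, A[2][2] + B[2][1] = 9 + -4 = 5) = 1 (attained at k = 1)
  C[2][2] = min over k of (A[2][0] + B[0][2] = 10 + -2 = 8, A[2][1] + B[1][2] = 3 + 6 = 9, A[2][2] + B[2][2] = 9 + 4 = 13) = 8 (attained at k = 0)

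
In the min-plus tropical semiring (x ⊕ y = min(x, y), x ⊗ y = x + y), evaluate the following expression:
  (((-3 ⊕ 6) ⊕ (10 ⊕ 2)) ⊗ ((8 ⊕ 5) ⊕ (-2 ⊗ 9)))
(((-3 ⊕ 6) ⊕ (10 ⊕ 2)) ⊗ ((8 ⊕ 5) ⊕ (-2 ⊗ 9))) = 2

Expand innermost to outermost. Recall ⊕ takes the minimum of its arguments and ⊗ takes their sum. Working out the expression (((-3 ⊕ 6) ⊕ (10 ⊕ 2)) ⊗ ((8 ⊕ 5) ⊕ (-2 ⊗ 9))) gives 2.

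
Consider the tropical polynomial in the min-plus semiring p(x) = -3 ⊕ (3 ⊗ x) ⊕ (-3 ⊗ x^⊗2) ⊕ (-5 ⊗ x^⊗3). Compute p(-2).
p(-2) = -11

A tropical monomial a ⊗ x^⊗i evaluates to a + i · x. Evaluating each term at x = -2:
  Term 0 contributes -3 + 0 · -2 = -3
  Term 1 contributes 3 + 1 · -2 = 1
  Term 2 contributes -3 + 2 · -2 = -7
  Term 3 contributes -5 + 3 · -2 = -11
p(-2) = ⊕ of these = min[-3, 1, -7, -11] = -11.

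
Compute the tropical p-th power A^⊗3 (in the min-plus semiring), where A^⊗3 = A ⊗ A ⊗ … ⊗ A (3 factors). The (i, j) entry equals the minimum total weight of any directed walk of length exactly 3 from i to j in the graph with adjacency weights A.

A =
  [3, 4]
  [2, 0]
A^⊗3 =
  [6, 4]
  [2, 0]

Each entry (A^⊗3)_ij equals the minimum over all length-3 walks i = v_0 → v_1 → … → v_3 = j of Σ_t A[v_t][v_{t+1}]. For example, for (i, j) = (0, 1) we minimise over 4 possible intermediate vertex sequences; the minimum is 4, attained along the walk 0 → 1 → 1 → 1.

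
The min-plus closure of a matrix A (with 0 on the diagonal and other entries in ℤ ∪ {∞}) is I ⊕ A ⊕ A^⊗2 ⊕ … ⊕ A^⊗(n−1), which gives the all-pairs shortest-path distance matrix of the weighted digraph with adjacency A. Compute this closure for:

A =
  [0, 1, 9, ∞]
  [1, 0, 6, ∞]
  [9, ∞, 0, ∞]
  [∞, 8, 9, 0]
Closure =
  [0, 1, 7, ∞]
  [1, 0, 6, ∞]
  [9, 10, 0, ∞]
  [9, 8, 9, 0]

This is the Floyd-Warshall all-pairs shortest-path computation. For each intermediate vertex k = 0, 1, …, 3, update dist[i][j] ← min(dist[i][j], dist[i][k] + dist[k][j]). The final matrix gives, for each (i, j), the minimum total weight of any directed path from i to j (possibly empty when i = j).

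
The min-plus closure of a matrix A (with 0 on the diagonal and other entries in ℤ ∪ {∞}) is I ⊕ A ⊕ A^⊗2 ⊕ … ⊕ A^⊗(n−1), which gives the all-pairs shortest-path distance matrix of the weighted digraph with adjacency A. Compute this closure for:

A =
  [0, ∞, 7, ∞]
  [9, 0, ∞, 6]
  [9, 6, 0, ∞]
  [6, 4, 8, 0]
Closure =
  [0, 13, 7, 19]
  [9, 0, 14, 6]
  [9, 6, 0, 12]
  [6, 4, 8, 0]

This is the Floyd-Warshall all-pairs shortest-path computation. For each intermediate vertex k = 0, 1, …, 3, update dist[i][j] ← min(dist[i][j], dist[i][k] + dist[k][j]). The final matrix gives, for each (i, j), the minimum total weight of any directed path from i to j (possibly empty when i = j).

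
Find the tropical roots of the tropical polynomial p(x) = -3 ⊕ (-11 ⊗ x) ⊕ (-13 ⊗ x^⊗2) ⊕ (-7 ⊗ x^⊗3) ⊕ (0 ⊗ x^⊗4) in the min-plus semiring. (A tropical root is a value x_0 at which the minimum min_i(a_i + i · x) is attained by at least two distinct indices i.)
Roots: {-7, -6, 2, 8}

Each tropical root is a break point of the lower envelope of the lines y = a_i + i · x (there are 5 lines, with slopes 0, 1, ..., 4). Only the lines that attain the minimum somewhere contribute to roots; other lines are dominated. Here the surviving (envelope) indices are i = 4, i = 3, i = 2, i = 1, i = 0.
Intersections between consecutive envelope lines give the roots: for adjacent envelope indices i < j the intersection is x = (a_i − a_j) / (j − i). Reading off the sorted break points: {-7, -6, 2, 8}.
Verification: at each break x_0, at least two indices attain the minimum of min_i(a_i + i · x_0).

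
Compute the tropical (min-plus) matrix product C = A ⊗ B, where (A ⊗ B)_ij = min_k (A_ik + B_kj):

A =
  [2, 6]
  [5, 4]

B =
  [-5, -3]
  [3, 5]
A ⊗ B =
  [-3, -1]
  [0, 2]

Apply the min-plus product entry-by-entry:
  C[0][0] = min over k of (A[0][0] + B[0][0] = 2 + -5 = -3, A[0][1] + B[1][0] = 6 + 3 = 9) = -3 (attained at k = 0)
  C[0][1] = min over k of (A[0][0] + B[0][1] = 2 + -3 = -1, A[0][1] + B[1][1] = 6 + 5 = 11) = -1 (attained at k = 0)
  C[1][0] = min over k of (A[1][0] + B[0][0] = 5 + -5 = 0, A[1][1] + B[1][0] = 4 + 3 = 7) = 0 (attained at k = 0)
  C[1][1] = min over k of (A[1][0] + B[0][1] = 5 + -3 = 2, A[1][1] + B[1][1] = 4 + 5 = 9) = 2 (attained at k = 0)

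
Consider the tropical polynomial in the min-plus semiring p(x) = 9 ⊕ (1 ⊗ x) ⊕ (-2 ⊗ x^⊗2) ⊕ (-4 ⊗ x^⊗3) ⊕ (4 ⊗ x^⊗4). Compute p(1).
p(1) = -1

A tropical monomial a ⊗ x^⊗i evaluates to a + i · x. Evaluating each term at x = 1:
  Term 0 contributes 9 + 0 · 1 = 9
  Term 1 contributes 1 + 1 · 1 = 2
  Term 2 contributes -2 + 2 · 1 = 0
  Term 3 contributes -4 + 3 · 1 = -1
  Term 4 contributes 4 + 4 · 1 = 8
p(1) = ⊕ of these = min[9, 2, 0, -1, 8] = -1.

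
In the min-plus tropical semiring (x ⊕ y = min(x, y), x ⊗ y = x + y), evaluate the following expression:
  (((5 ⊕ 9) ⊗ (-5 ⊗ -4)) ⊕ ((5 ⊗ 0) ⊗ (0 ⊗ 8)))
(((5 ⊕ 9) ⊗ (-5 ⊗ -4)) ⊕ ((5 ⊗ 0) ⊗ (0 ⊗ 8))) = -4

Expand innermost to outermost. Recall ⊕ takes the minimum of its arguments and ⊗ takes their sum. Working out the expression (((5 ⊕ 9) ⊗ (-5 ⊗ -4)) ⊕ ((5 ⊗ 0) ⊗ (0 ⊗ 8))) gives -4.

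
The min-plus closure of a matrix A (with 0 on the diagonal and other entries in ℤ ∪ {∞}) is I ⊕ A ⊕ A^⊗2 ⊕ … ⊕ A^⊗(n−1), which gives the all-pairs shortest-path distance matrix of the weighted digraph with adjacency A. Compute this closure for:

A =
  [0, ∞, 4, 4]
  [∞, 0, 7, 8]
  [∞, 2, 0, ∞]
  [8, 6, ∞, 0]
Closure =
  [0, 6, 4, 4]
  [16, 0, 7, 8]
  [18, 2, 0, 10]
  [8, 6, 12, 0]

This is the Floyd-Warshall all-pairs shortest-path computation. For each intermediate vertex k = 0, 1, …, 3, update dist[i][j] ← min(dist[i][j], dist[i][k] + dist[k][j]). The final matrix gives, for each (i, j), the minimum total weight of any directed path from i to j (possibly empty when i = j).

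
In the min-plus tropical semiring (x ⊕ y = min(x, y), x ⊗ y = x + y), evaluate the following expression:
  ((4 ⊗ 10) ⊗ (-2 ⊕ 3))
((4 ⊗ 10) ⊗ (-2 ⊕ 3)) = 12

Expand innermost to outermost. Recall ⊕ takes the minimum of its arguments and ⊗ takes their sum. Working out the expression ((4 ⊗ 10) ⊗ (-2 ⊕ 3)) gives 12.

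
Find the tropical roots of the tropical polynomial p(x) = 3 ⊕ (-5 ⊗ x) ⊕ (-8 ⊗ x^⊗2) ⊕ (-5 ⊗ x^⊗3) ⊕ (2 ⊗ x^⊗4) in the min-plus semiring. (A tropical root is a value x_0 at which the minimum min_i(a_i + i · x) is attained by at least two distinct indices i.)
Roots: {-7, -3, 3, 8}

Each tropical root is a break point of the lower envelope of the lines y = a_i + i · x (there are 5 lines, with slopes 0, 1, ..., 4). Only the lines that attain the minimum somewhere contribute to roots; other lines are dominated. Here the surviving (envelope) indices are i = 4, i = 3, i = 2, i = 1, i = 0.
Intersections between consecutive envelope lines give the roots: for adjacent envelope indices i < j the intersection is x = (a_i − a_j) / (j − i). Reading off the sorted break points: {-7, -3, 3, 8}.
Verification: at each break x_0, at least two indices attain the minimum of min_i(a_i + i · x_0).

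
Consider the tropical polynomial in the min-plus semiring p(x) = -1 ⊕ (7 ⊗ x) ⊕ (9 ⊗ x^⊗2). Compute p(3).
p(3) = -1

A tropical monomial a ⊗ x^⊗i evaluates to a + i · x. Evaluating each term at x = 3:
  Term 0 contributes -1 + 0 · 3 = -1
  Term 1 contributes 7 + 1 · 3 = 10
  Term 2 contributes 9 + 2 · 3 = 15
p(3) = ⊕ of these = min[-1, 10, 15] = -1.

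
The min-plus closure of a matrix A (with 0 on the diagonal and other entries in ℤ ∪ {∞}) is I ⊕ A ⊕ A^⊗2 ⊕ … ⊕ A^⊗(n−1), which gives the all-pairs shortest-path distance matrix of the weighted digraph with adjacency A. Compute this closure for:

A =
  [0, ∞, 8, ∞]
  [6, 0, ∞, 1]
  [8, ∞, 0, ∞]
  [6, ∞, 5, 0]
Closure =
  [0, ∞, 8, ∞]
  [6, 0, 6, 1]
  [8, ∞, 0, ∞]
  [6, ∞, 5, 0]

This is the Floyd-Warshall all-pairs shortest-path computation. For each intermediate vertex k = 0, 1, …, 3, update dist[i][j] ← min(dist[i][j], dist[i][k] + dist[k][j]). The final matrix gives, for each (i, j), the minimum total weight of any directed path from i to j (possibly empty when i = j).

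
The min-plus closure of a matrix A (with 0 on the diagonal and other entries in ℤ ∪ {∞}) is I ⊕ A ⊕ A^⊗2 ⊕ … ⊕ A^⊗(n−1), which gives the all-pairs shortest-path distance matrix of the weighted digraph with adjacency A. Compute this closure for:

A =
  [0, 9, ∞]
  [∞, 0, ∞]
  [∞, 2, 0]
Closure =
  [0, 9, ∞]
  [∞, 0, ∞]
  [∞, 2, 0]

This is the Floyd-Warshall all-pairs shortest-path computation. For each intermediate vertex k = 0, 1, …, 2, update dist[i][j] ← min(dist[i][j], dist[i][k] + dist[k][j]). The final matrix gives, for each (i, j), the minimum total weight of any directed path from i to j (possibly empty when i = j).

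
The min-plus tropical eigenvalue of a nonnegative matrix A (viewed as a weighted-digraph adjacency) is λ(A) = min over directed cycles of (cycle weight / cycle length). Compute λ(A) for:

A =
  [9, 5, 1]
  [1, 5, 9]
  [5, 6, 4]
λ(A) = 8/3

Enumerate directed cycles and compute their means (weight / length). Sample:
  cycle 0 → 0: weight = 9, length = 1, mean = 9/1 ≈ 9.000
  cycle 1 → 1: weight = 5, length = 1, mean = 5/1 ≈ 5.000
  cycle 2 → 2: weight = 4, length = 1, mean = 4/1 ≈ 4.000
  cycle 0 → 1 → 0: weight = 6, length = 2, mean = 6/2 ≈ 3.000
  cycle 0 → 2 → 0: weight = 6, length = 2, mean = 6/2 ≈ 3.000
  cycle 1 → 0 → 1: weight = 6, length = 2, mean = 6/2 ≈ 3.000
Minimum mean = 2.667, attained e.g. along the cycle 0 → 2 → 1 → 0 with weight 8 and length 3. So λ(A) = 8/3 = 8/3.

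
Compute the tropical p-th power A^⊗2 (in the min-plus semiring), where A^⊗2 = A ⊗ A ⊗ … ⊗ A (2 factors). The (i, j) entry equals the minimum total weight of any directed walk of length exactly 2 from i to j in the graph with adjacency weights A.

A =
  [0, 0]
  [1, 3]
A^⊗2 =
  [0, 0]
  [1, 1]

Each entry (A^⊗2)_ij equals the minimum over all length-2 walks i = v_0 → v_1 → … → v_2 = j of Σ_t A[v_t][v_{t+1}]. For example, for (i, j) = (0, 1) we minimise over 2 possible intermediate vertex sequences; the minimum is 0, attained along the walk 0 → 0 → 1.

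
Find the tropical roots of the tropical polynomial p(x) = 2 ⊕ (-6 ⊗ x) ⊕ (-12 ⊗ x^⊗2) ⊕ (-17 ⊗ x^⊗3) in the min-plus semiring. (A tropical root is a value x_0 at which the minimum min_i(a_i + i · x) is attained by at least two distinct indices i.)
Roots: {5, 6, 8}

Each tropical root is a break point of the lower envelope of the lines y = a_i + i · x (there are 4 lines, with slopes 0, 1, ..., 3). Only the lines that attain the minimum somewhere contribute to roots; other lines are dominated. Here the surviving (envelope) indices are i = 3, i = 2, i = 1, i = 0.
Intersections between consecutive envelope lines give the roots: for adjacent envelope indices i < j the intersection is x = (a_i − a_j) / (j − i). Reading off the sorted break points: {5, 6, 8}.
Verification: at each break x_0, at least two indices attain the minimum of min_i(a_i + i · x_0).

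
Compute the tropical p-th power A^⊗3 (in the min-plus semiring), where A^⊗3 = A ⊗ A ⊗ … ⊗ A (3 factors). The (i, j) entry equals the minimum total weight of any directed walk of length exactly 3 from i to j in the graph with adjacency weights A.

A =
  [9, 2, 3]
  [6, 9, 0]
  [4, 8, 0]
A^⊗3 =
  [6, 9, 2]
  [4, 6, 0]
  [4, 6, 0]

Each entry (A^⊗3)_ij equals the minimum over all length-3 walks i = v_0 → v_1 → … → v_3 = j of Σ_t A[v_t][v_{t+1}]. For example, for (i, j) = (0, 2) we minimise over 9 possible intermediate vertex sequences; the minimum is 2, attained along the walk 0 → 1 → 2 → 2.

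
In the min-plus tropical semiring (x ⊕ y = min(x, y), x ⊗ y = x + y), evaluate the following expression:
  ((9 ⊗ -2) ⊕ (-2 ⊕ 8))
((9 ⊗ -2) ⊕ (-2 ⊕ 8)) = -2

Expand innermost to outermost. Recall ⊕ takes the minimum of its arguments and ⊗ takes their sum. Working out the expression ((9 ⊗ -2) ⊕ (-2 ⊕ 8)) gives -2.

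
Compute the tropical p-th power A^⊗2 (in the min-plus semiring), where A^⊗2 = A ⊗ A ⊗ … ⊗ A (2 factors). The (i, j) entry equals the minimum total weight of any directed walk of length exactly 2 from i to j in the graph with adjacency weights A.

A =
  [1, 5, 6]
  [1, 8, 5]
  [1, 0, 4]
A^⊗2 =
  [2, 6, 7]
  [2, 5, 7]
  [1, 4, 5]

Each entry (A^⊗2)_ij equals the minimum over all length-2 walks i = v_0 → v_1 → … → v_2 = j of Σ_t A[v_t][v_{t+1}]. For example, for (i, j) = (0, 2) we minimise over 3 possible intermediate vertex sequences; the minimum is 7, attained along the walk 0 → 0 → 2.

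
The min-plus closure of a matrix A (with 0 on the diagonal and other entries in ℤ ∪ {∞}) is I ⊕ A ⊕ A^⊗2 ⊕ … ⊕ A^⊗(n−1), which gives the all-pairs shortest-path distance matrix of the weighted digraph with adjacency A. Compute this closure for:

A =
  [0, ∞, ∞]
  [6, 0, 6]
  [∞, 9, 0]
Closure =
  [0, ∞, ∞]
  [6, 0, 6]
  [15, 9, 0]

This is the Floyd-Warshall all-pairs shortest-path computation. For each intermediate vertex k = 0, 1, …, 2, update dist[i][j] ← min(dist[i][j], dist[i][k] + dist[k][j]). The final matrix gives, for each (i, j), the minimum total weight of any directed path from i to j (possibly empty when i = j).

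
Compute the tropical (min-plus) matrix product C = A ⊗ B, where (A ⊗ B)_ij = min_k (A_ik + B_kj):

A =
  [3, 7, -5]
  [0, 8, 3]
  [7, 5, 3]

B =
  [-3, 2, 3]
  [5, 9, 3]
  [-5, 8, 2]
A ⊗ B =
  [-10, 3, -3]
  [-3, 2, 3]
  [-2, 9, 5]

Apply the min-plus product entry-by-entry:
  C[0][0] = min over k of (A[0][0] + B[0][0] = 3 + -3 = 0, A[0][1] + B[1][0] = 7 + 5 = 12, A[0][2] + B[2][0] = -5 + -5 = -10) = -10 (attained at k = 2)
  C[0][1] = min over k of (A[0][0] + B[0][1] = 3 + 2 = 5, A[0][1] + B[1][1] = 7 + 9 = 16, A[0][2] + B[2][1] = -5 + 8 = 3) = 3 (attained at k = 2)
  C[0][2] = min over k of (A[0][0] + B[0][2] = 3 + 3 = 6, A[0][1] + B[1][2] = 7 + 3 = 10, A[0][2] + B[2][2] = -5 + 2 = -3) = -3 (attained at k = 2)
  C[1][0] = min over k of (A[1][0] + B[0][0] = 0 + -3 = -3, A[1][1] + B[1][0] = 8 + 5 = 13, A[1][2] + B[2][0] = 3 + -5 = -2) = -3 (attained at k = 0)
  C[1][1] = min over k of (A[1][0] + B[0][1] = 0 + 2 = 2, A[1][1] + B[1][1] = 8 + 9 = 17, A[1][2] + B[2][1] = 3 + 8 = 11) = 2 (attained at k = 0)
  C[1][2] = min over k of (A[1][0] + B[0][2] = 0 + 3 = 3, A[1][1] + B[1][2] = 8 + 3 = 11, A[1][2] + B[2][2] = 3 + 2 = 5) = 3 (attained at k = 0)
  C[2][0] = min over k of (A[2][0] + B[0][0] = 7 + -3 = 4, A[2][1] + B[1][0] = 5 + 5 = 10, A[2][2] + B[2][0] = 3 + -5 = -2) = -2 (attained at k = 2)
  C[2][1] = min over k of (A[2][0] + B[0][1] = 7 + 2 = 9, A[2][1] + B[1][1] = 5 + 9 = 14, A[2][2] + B[2][1] = 3 + 8 = 11) = 9 (attained at k = 0)
  C[2][2] = min over k of (A[2][0] + B[0][2] = 7 + 3 = 10, A[2][1] + B[1][2] = 5 + 3 = 8, A[2][2] + B[2][2] = 3 + 2 = 5) = 5 (attained at k = 2)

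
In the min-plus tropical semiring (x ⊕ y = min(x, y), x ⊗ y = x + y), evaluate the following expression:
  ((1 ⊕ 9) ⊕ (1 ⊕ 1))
((1 ⊕ 9) ⊕ (1 ⊕ 1)) = 1

Expand innermost to outermost. Recall ⊕ takes the minimum of its arguments and ⊗ takes their sum. Working out the expression ((1 ⊕ 9) ⊕ (1 ⊕ 1)) gives 1.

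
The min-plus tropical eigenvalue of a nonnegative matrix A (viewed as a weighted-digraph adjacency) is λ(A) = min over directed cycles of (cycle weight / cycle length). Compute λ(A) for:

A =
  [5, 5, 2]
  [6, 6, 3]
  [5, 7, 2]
λ(A) = 2

Enumerate directed cycles and compute their means (weight / length). Sample:
  cycle 0 → 0: weight = 5, length = 1, mean = 5/1 ≈ 5.000
  cycle 1 → 1: weight = 6, length = 1, mean = 6/1 ≈ 6.000
  cycle 2 → 2: weight = 2, length = 1, mean = 2/1 ≈ 2.000
  cycle 0 → 1 → 0: weight = 11, length = 2, mean = 11/2 ≈ 5.500
  cycle 0 → 2 → 0: weight = 7, length = 2, mean = 7/2 ≈ 3.500
  cycle 1 → 0 → 1: weight = 11, length = 2, mean = 11/2 ≈ 5.500
Minimum mean = 2.000, attained e.g. along the cycle 2 → 2 with weight 2 and length 1. So λ(A) = 2/1 = 2.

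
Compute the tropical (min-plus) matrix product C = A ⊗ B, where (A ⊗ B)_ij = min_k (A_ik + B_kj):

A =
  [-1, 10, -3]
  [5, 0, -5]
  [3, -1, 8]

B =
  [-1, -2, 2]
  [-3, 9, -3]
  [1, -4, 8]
A ⊗ B =
  [-2, -7, 1]
  [-4, -9, -3]
  [-4, 1, -4]

Apply the min-plus product entry-by-entry:
  C[0][0] = min over k of (A[0][0] + B[0][0] = -1 + -1 = -2, A[0][1] + B[1][0] = 10 + -3 = 7, A[0][2] + B[2][0] = -3 + 1 = -2) = -2 (attained at k = 0)
  C[0][1] = min over k of (A[0][0] + B[0][1] = -1 + -2 = -3, A[0][1] + B[1][1] = 10 + 9 = 19, A[0][2] + B[2][1] = -3 + -4 = -7) = -7 (attained at k = 2)
  C[0][2] = min over k of (A[0][0] + B[0][2] = -1 + 2 = 1, A[0][1] + B[1][2] = 10 + -3 = 7, A[0][2] + B[2][2] = -3 + 8 = 5) = 1 (attained at k = 0)
  C[1][0] = min over k of (A[1][0] + B[0][0] = 5 + -1 = 4, A[1][1] + B[1][0] = 0 + -3 = -3, A[1][2] + B[2][0] = -5 + 1 = -4) = -4 (attained at k = 2)
  C[1][1] = min over k of (A[1][0] + B[0][1] = 5 + -2 = 3, A[1][1] + B[1][1] = 0 + 9 = 9, A[1][2] + B[2][1] = -5 + -4 = -9) = -9 (attained at k = 2)
  C[1][2] = min over k of (A[1][0] + B[0][2] = 5 + 2 = 7, A[1][1] + B[1][2] = 0 + -3 = -3, A[1][2] + B[2][2] = -5 + 8 = 3) = -3 (attained at k = 1)
  C[2][0] = min over k of (A[2][0] + B[0][0] = 3 + -1 = 2, A[2][1] + B[1][0] = -1 + -3 = -4, A[2][2] + B[2][0] = 8 + 1 = 9) = -4 (attained at k = 1)
  C[2][1] = min over k of (A[2][0] + B[0][1] = 3 + -2 = 1, A[2][1] + B[1][1] = -1 + 9 = 8, A[2][2] + B[2][1] = 8 + -4 = 4) = 1 (attained at k = 0)
  C[2][2] = min over k of (A[2][0] + B[0][2] = 3 + 2 = 5, A[2][1] + B[1][2] = -1 + -3 = -4, A[2][2] + B[2][2] = 8 + 8 = 16) = -4 (attained at k = 1)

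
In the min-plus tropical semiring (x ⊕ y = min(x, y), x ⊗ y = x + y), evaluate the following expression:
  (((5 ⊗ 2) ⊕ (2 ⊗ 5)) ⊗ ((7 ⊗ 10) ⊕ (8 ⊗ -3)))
(((5 ⊗ 2) ⊕ (2 ⊗ 5)) ⊗ ((7 ⊗ 10) ⊕ (8 ⊗ -3))) = 12

Expand innermost to outermost. Recall ⊕ takes the minimum of its arguments and ⊗ takes their sum. Working out the expression (((5 ⊗ 2) ⊕ (2 ⊗ 5)) ⊗ ((7 ⊗ 10) ⊕ (8 ⊗ -3))) gives 12.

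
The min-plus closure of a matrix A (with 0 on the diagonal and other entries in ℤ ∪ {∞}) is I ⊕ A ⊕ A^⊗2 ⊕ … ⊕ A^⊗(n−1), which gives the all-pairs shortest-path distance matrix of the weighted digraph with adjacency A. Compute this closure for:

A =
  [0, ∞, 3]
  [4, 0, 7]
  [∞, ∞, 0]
Closure =
  [0, ∞, 3]
  [4, 0, 7]
  [∞, ∞, 0]

This is the Floyd-Warshall all-pairs shortest-path computation. For each intermediate vertex k = 0, 1, …, 2, update dist[i][j] ← min(dist[i][j], dist[i][k] + dist[k][j]). The final matrix gives, for each (i, j), the minimum total weight of any directed path from i to j (possibly empty when i = j).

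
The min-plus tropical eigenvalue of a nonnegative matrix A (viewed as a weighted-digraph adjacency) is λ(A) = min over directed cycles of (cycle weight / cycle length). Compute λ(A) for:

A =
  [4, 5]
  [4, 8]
λ(A) = 4

Enumerate directed cycles and compute their means (weight / length). Sample:
  cycle 0 → 0: weight = 4, length = 1, mean = 4/1 ≈ 4.000
  cycle 1 → 1: weight = 8, length = 1, mean = 8/1 ≈ 8.000
  cycle 0 → 1 → 0: weight = 9, length = 2, mean = 9/2 ≈ 4.500
  cycle 1 → 0 → 1: weight = 9, length = 2, mean = 9/2 ≈ 4.500
Minimum mean = 4.000, attained e.g. along the cycle 0 → 0 with weight 4 and length 1. So λ(A) = 4/1 = 4.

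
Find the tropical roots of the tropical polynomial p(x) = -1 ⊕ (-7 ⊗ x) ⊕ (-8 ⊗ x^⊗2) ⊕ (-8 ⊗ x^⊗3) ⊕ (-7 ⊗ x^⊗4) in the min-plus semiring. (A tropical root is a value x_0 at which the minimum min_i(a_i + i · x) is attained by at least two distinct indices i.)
Roots: {-1, 0, 1, 6}

Each tropical root is a break point of the lower envelope of the lines y = a_i + i · x (there are 5 lines, with slopes 0, 1, ..., 4). Only the lines that attain the minimum somewhere contribute to roots; other lines are dominated. Here the surviving (envelope) indices are i = 4, i = 3, i = 2, i = 1, i = 0.
Intersections between consecutive envelope lines give the roots: for adjacent envelope indices i < j the intersection is x = (a_i − a_j) / (j − i). Reading off the sorted break points: {-1, 0, 1, 6}.
Verification: at each break x_0, at least two indices attain the minimum of min_i(a_i + i · x_0).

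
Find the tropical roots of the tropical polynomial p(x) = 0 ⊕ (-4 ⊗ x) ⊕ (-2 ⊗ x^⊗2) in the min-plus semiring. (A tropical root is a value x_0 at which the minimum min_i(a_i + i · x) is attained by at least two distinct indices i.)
Roots: {-2, 4}

Each tropical root is a break point of the lower envelope of the lines y = a_i + i · x (there are 3 lines, with slopes 0, 1, ..., 2). Only the lines that attain the minimum somewhere contribute to roots; other lines are dominated. Here the surviving (envelope) indices are i = 2, i = 1, i = 0.
Intersections between consecutive envelope lines give the roots: for adjacent envelope indices i < j the intersection is x = (a_i − a_j) / (j − i). Reading off the sorted break points: {-2, 4}.
Verification: at each break x_0, at least two indices attain the minimum of min_i(a_i + i · x_0).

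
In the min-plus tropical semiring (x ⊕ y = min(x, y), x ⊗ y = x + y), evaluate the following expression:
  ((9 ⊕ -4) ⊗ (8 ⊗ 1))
((9 ⊕ -4) ⊗ (8 ⊗ 1)) = 5

Expand innermost to outermost. Recall ⊕ takes the minimum of its arguments and ⊗ takes their sum. Working out the expression ((9 ⊕ -4) ⊗ (8 ⊗ 1)) gives 5.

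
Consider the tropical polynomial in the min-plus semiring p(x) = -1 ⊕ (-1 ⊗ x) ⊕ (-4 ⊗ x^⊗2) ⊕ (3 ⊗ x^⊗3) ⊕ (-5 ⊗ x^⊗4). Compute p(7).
p(7) = -1

A tropical monomial a ⊗ x^⊗i evaluates to a + i · x. Evaluating each term at x = 7:
  Term 0 contributes -1 + 0 · 7 = -1
  Term 1 contributes -1 + 1 · 7 = 6
  Term 2 contributes -4 + 2 · 7 = 10
  Term 3 contributes 3 + 3 · 7 = 24
  Term 4 contributes -5 + 4 · 7 = 23
p(7) = ⊕ of these = min[-1, 6, 10, 24, 23] = -1.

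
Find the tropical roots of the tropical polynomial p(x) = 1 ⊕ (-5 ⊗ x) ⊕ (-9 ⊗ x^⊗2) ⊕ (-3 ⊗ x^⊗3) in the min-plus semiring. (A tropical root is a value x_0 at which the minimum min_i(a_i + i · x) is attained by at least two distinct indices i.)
Roots: {-6, 4, 6}

Each tropical root is a break point of the lower envelope of the lines y = a_i + i · x (there are 4 lines, with slopes 0, 1, ..., 3). Only the lines that attain the minimum somewhere contribute to roots; other lines are dominated. Here the surviving (envelope) indices are i = 3, i = 2, i = 1, i = 0.
Intersections between consecutive envelope lines give the roots: for adjacent envelope indices i < j the intersection is x = (a_i − a_j) / (j − i). Reading off the sorted break points: {-6, 4, 6}.
Verification: at each break x_0, at least two indices attain the minimum of min_i(a_i + i · x_0).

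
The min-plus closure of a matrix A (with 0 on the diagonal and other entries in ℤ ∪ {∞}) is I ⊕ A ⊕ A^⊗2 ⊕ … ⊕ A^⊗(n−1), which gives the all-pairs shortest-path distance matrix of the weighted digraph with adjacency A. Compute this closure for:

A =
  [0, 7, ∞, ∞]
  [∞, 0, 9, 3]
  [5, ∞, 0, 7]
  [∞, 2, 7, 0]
Closure =
  [0, 7, 16, 10]
  [14, 0, 9, 3]
  [5, 9, 0, 7]
  [12, 2, 7, 0]

This is the Floyd-Warshall all-pairs shortest-path computation. For each intermediate vertex k = 0, 1, …, 3, update dist[i][j] ← min(dist[i][j], dist[i][k] + dist[k][j]). The final matrix gives, for each (i, j), the minimum total weight of any directed path from i to j (possibly empty when i = j).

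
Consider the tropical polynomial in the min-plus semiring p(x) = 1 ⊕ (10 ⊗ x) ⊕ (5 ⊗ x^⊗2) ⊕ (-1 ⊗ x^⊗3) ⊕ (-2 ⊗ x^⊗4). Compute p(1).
p(1) = 1

A tropical monomial a ⊗ x^⊗i evaluates to a + i · x. Evaluating each term at x = 1:
  Term 0 contributes 1 + 0 · 1 = 1
  Term 1 contributes 10 + 1 · 1 = 11
  Term 2 contributes 5 + 2 · 1 = 7
  Term 3 contributes -1 + 3 · 1 = 2
  Term 4 contributes -2 + 4 · 1 = 2
p(1) = ⊕ of these = min[1, 11, 7, 2, 2] = 1.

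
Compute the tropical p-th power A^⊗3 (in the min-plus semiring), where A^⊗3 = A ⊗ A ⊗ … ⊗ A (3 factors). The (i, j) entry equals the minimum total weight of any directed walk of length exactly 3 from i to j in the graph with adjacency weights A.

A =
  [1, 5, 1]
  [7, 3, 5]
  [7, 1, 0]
A^⊗3 =
  [3, 2, 1]
  [9, 6, 5]
  [7, 1, 0]

Each entry (A^⊗3)_ij equals the minimum over all length-3 walks i = v_0 → v_1 → … → v_3 = j of Σ_t A[v_t][v_{t+1}]. For example, for (i, j) = (0, 2) we minimise over 9 possible intermediate vertex sequences; the minimum is 1, attained along the walk 0 → 2 → 2 → 2.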